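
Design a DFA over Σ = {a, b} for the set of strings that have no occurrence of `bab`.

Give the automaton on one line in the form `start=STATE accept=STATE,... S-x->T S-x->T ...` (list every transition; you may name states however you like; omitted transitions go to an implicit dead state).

This is the complement of 'contains `bab`'. Use the same substring-matching states — q0 through q3 holding how much of `bab` has just been matched — but flip the accepting set: everything except the trap q3 accepts.
4 states suffice.
        a   b  
>* q0   q0  q1 
 * q1   q2  q1 
 * q2   q0  q3 
   q3   q3  q3 
(> = start, * = accepting)

start=q0 accept=q0,q1,q2 q0-a->q0 q0-b->q1 q1-a->q2 q1-b->q1 q2-a->q0 q2-b->q3 q3-a->q3 q3-b->q3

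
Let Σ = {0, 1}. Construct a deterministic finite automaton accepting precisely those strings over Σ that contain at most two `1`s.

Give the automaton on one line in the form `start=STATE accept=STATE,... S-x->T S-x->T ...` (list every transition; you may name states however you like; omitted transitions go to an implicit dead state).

start=q0 accept=q0,q1,q2 q0-0->q0 q0-1->q1 q1-0->q1 q1-1->q2 q2-0->q2 q2-1->q3 q3-0->q3 q3-1->q3

Only the number of `1`s matters, and only up to 3. Make a chain q0 → q1 → q2 → q3 advanced by each `1` (with q3 absorbing); every other symbol self-loops. The accepting set is {q0, q1, q2}.
4 states suffice.
        0   1  
>* q0   q0  q1 
 * q1   q1  q2 
 * q2   q2  q3 
   q3   q3  q3 
(> = start, * = accepting)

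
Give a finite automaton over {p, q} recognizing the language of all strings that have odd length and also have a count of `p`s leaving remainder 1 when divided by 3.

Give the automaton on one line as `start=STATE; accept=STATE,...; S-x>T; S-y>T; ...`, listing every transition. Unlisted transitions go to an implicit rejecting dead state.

start=s0; accept=s1; s0-p>s1; s0-q>s2; s1-p>s3; s1-q>s4; s2-p>s4; s2-q>s0; s3-p>s2; s3-q>s5; s4-p>s5; s4-q>s1; s5-p>s0; s5-q>s3

Build one automaton per condition and run them in lockstep. The first has 2 states tracking the input length modulo 2; the second has 3 states tracking the count of `p`s modulo 3. A product state is a pair (one from each), accepting exactly when both do.
With 6 states:
        p   q  
>  s0   s1  s2 
 * s1   s3  s4 
   s2   s4  s0 
   s3   s2  s5 
   s4   s5  s1 
   s5   s0  s3 
(> = start, * = accepting)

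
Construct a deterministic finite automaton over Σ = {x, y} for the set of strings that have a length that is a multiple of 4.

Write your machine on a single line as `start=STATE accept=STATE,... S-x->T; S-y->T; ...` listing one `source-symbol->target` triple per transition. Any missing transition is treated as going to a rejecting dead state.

start=q0; accept=q0; q0-x->q1; q0-y->q1; q1-x->q2; q1-y->q2; q2-x->q3; q2-y->q3; q3-x->q0; q3-y->q0

Count input length modulo 4: every symbol advances one step around the cycle q0 → q1 → q2 → q3 → q0. Accept at q0.
With 4 states:
        x   y  
>* q0   q1  q1 
   q1   q2  q2 
   q2   q3  q3 
   q3   q0  q0 
(> = start, * = accepting)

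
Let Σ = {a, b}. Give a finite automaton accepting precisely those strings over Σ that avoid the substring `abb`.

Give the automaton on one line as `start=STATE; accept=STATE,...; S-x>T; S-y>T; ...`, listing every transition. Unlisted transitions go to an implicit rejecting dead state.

Track partial matches of the forbidden pattern `abb`. State s3 is a dead state reached once `abb` has occurred; every other state accepts. s0 means no part of `abb` is currently matched.
A 4-state machine:
        a   b  
>* s0   s1  s0 
 * s1   s1  s2 
 * s2   s1  s3 
   s3   s3  s3 
(> = start, * = accepting)

start=s0; accept=s0,s1,s2; s0-a>s1; s0-b>s0; s1-a>s1; s1-b>s2; s2-a>s1; s2-b>s3; s3-a>s3; s3-b>s3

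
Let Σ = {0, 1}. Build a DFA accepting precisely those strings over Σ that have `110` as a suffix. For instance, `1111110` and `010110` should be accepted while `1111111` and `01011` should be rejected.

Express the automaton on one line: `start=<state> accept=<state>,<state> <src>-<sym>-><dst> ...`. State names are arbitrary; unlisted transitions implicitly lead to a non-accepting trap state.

start=q0 accept=q3 q0-0->q0 q0-1->q1 q1-0->q0 q1-1->q2 q2-0->q3 q2-1->q2 q3-0->q0 q3-1->q1

Let each state record the length of the longest suffix of the input read so far that is also a prefix of `110`. q1 means the last symbol is `1`; q2 means the last 2 symbols are `11`; q3 means the last 3 symbols are `110`. Accept only at q3, where the string currently ends in `110`.
        0   1  
>  q0   q0  q1 
   q1   q0  q2 
   q2   q3  q2 
 * q3   q0  q1 
(> = start, * = accepting)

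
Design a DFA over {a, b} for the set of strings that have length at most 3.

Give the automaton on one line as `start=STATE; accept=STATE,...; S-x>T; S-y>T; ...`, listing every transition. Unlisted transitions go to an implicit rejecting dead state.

Count input length up to 4: every symbol moves from q0 toward q4, which means 'more than 3' and absorbs. Accept from {q0, q1, q2, q3}.
        a   b  
>* q0   q1  q1 
 * q1   q2  q2 
 * q2   q3  q3 
 * q3   q4  q4 
   q4   q4  q4 
(> = start, * = accepting)

start=q0; accept=q0,q1,q2,q3; q0-a>q1; q0-b>q1; q1-a>q2; q1-b>q2; q2-a>q3; q2-b>q3; q3-a>q4; q3-b>q4; q4-a>q4; q4-b>q4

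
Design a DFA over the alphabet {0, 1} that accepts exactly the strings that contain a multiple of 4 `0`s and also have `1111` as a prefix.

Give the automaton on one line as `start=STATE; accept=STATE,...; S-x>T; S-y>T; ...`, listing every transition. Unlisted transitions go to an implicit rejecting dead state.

start=A; accept=F; A-0>B; A-1>C; B-0>B; B-1>B; C-0>B; C-1>D; D-0>B; D-1>E; E-0>B; E-1>F; F-0>G; F-1>F; G-0>H; G-1>G; H-0>I; H-1>H; I-0>F; I-1>I

Build one automaton per condition and run them in lockstep. The first has 4 states tracking the count of `0`s modulo 4; the second has 6 states tracking whether the input so far still matches the prefix `1111`. A product state is a pair (one from each), accepting exactly when both do. Equivalent product states are then merged.
A 9-state machine:
       0  1 
>  A   B  C 
   B   B  B 
   C   B  D 
   D   B  E 
   E   B  F 
 * F   G  F 
   G   H  G 
   H   I  H 
   I   F  I 
(> = start, * = accepting)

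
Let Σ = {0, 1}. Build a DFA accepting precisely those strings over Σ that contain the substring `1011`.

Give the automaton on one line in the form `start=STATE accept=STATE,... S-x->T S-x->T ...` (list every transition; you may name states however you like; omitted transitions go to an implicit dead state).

States A..D record the length of the longest prefix of `1011` that matches the current input suffix. Reaching E means `1011` has been seen, and we stay there forever. Accept from E.
       0  1 
>  A   A  B 
   B   C  B 
   C   A  D 
   D   C  E 
 * E   E  E 
(> = start, * = accepting)

start=A accept=E A-0->A A-1->B B-0->C B-1->B C-0->A C-1->D D-0->C D-1->E E-0->E E-1->E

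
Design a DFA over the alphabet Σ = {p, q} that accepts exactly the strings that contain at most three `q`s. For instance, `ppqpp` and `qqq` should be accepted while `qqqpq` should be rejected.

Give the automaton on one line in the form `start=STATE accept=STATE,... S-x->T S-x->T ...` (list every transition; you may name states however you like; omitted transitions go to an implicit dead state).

Count `q`s, saturating at 4: states S0 through S3 mean 0 through 3 `q`s seen; S4 means more than 3. Each `q` increments (capped at S4); other symbols loop. Accept from {S0, S1, S2, S3}.
5 states suffice.
        p   q  
>* S0   S0  S1 
 * S1   S1  S2 
 * S2   S2  S3 
 * S3   S3  S4 
   S4   S4  S4 
(> = start, * = accepting)

start=S0 accept=S0,S1,S2,S3 S0-p->S0 S0-q->S1 S1-p->S1 S1-q->S2 S2-p->S2 S2-q->S3 S3-p->S3 S3-q->S4 S4-p->S4 S4-q->S4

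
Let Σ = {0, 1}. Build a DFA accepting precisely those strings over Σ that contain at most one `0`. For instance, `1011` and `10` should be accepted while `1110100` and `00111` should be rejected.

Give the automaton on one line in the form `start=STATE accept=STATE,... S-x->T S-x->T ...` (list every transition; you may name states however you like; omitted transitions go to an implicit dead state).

start=S0 accept=S0,S1 S0-0->S1 S0-1->S0 S1-0->S2 S1-1->S1 S2-0->S2 S2-1->S2

Count `0`s, saturating at 2: state S0 means no `0` yet, S1 means one `0` seen, S2 means more than one. Each `0` increments (capped at S2); other symbols loop. Accept from {S0, S1}.
3 states suffice.
        0   1  
>* S0   S1  S0 
 * S1   S2  S1 
   S2   S2  S2 
(> = start, * = accepting)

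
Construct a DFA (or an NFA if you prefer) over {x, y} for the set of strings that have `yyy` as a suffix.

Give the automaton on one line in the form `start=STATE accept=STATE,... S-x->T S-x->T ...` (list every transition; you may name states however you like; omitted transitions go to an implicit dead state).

Remember how much of `yyy` the current input suffix matches. State S0 means no match yet; S1 means the last symbol is `y`; S2 means the last 2 symbols are `yy`; S3 means the last 3 symbols are `yyy`. Only S3 accepts. On a mismatch, fall back to the longest proper suffix that is still a prefix of `yyy`.
        x   y  
>  S0   S0  S1 
   S1   S0  S2 
   S2   S0  S3 
 * S3   S0  S3 
(> = start, * = accepting)

start=S0 accept=S3 S0-x->S0 S0-y->S1 S1-x->S0 S1-y->S2 S2-x->S0 S2-y->S3 S3-x->S0 S3-y->S3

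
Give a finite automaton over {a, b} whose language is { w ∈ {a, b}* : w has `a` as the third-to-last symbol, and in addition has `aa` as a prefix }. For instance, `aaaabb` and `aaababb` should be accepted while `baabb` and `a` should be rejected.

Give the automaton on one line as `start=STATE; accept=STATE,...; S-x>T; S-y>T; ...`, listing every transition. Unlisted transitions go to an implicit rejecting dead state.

start=S0; accept=S7,S8,S15,S16; S0-a>S1; S0-b>S2; S1-a>S3; S1-b>S4; S2-a>S5; S2-b>S6; S3-a>S7; S3-b>S8; S4-a>S9; S4-b>S10; S5-a>S11; S5-b>S12; S6-a>S13; S6-b>S14; S7-a>S7; S7-b>S8; S8-a>S15; S8-b>S16; S9-a>S11; S9-b>S12; S10-a>S13; S10-b>S14; S11-a>S17; S11-b>S18; S12-a>S9; S12-b>S10; S13-a>S11; S13-b>S12; S14-a>S13; S14-b>S14; S15-a>S19; S15-b>S20; S16-a>S21; S16-b>S22; S17-a>S17; S17-b>S18; S18-a>S9; S18-b>S10; S19-a>S7; S19-b>S8; S20-a>S15; S20-b>S16; S21-a>S19; S21-b>S20; S22-a>S21; S22-b>S22

Build one automaton per condition and run them in lockstep. One (15 states) tracks the last 3 symbols read; the other (4 states) tracks whether the input so far still matches the prefix `aa`. Each combined state is a pair, one component from each; accept when both components accept.
A 23-state machine:
          a    b  
>  S0     S1   S2 
   S1     S3   S4 
   S2     S5   S6 
   S3     S7   S8 
   S4     S9  S10 
   S5    S11  S12 
   S6    S13  S14 
 * S7     S7   S8 
 * S8    S15  S16 
   S9    S11  S12 
   S10   S13  S14 
   S11   S17  S18 
   S12    S9  S10 
   S13   S11  S12 
   S14   S13  S14 
 * S15   S19  S20 
 * S16   S21  S22 
   S17   S17  S18 
   S18    S9  S10 
   S19    S7   S8 
   S20   S15  S16 
   S21   S19  S20 
   S22   S21  S22 
(> = start, * = accepting)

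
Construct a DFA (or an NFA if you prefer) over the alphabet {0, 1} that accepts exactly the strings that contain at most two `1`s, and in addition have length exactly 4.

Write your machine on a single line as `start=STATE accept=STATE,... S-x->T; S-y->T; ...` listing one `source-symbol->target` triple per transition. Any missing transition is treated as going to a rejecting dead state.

Handle the two conditions separately and then intersect. The first has 4 states tracking the count of `1`s, saturating at 3; the second has 6 states tracking the input length, saturating at 5. A product state is a pair (one from each), accepting exactly when both do.
          0    1  
>  q0     q1   q2 
   q1     q3   q4 
   q2     q4   q5 
   q3     q6   q7 
   q4     q7   q8 
   q5     q8   q9 
   q6    q10  q11 
   q7    q11  q12 
   q8    q12  q13 
   q9    q13  q13 
 * q10   q14  q15 
 * q11   q15  q16 
 * q12   q16  q17 
   q13   q17  q17 
   q14   q14  q15 
   q15   q15  q16 
   q16   q16  q17 
   q17   q17  q17 
(> = start, * = accepting)

start=q0; accept=q10,q11,q12; q0-0->q1; q0-1->q2; q1-0->q3; q1-1->q4; q2-0->q4; q2-1->q5; q3-0->q6; q3-1->q7; q4-0->q7; q4-1->q8; q5-0->q8; q5-1->q9; q6-0->q10; q6-1->q11; q7-0->q11; q7-1->q12; q8-0->q12; q8-1->q13; q9-0->q13; q9-1->q13; q10-0->q14; q10-1->q15; q11-0->q15; q11-1->q16; q12-0->q16; q12-1->q17; q13-0->q17; q13-1->q17; q14-0->q14; q14-1->q15; q15-0->q15; q15-1->q16; q16-0->q16; q16-1->q17; q17-0->q17; q17-1->q17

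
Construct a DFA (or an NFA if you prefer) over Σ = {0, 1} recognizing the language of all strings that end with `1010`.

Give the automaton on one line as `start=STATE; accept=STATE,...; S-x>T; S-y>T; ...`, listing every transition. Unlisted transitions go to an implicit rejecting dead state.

start=q0; accept=q4; q0-0>q0; q0-1>q1; q1-0>q2; q1-1>q1; q2-0>q0; q2-1>q3; q3-0>q4; q3-1>q1; q4-0>q0; q4-1>q3

Let each state record the length of the longest suffix of the input read so far that is also a prefix of `1010`. q1 means the last symbol is `1`; q2 means the last 2 symbols are `10`; q3 means the last 3 symbols are `101`; q4 means the last 4 symbols are `1010`. Accept only at q4, where the string currently ends in `1010`.
With 5 states:
        0   1  
>  q0   q0  q1 
   q1   q2  q1 
   q2   q0  q3 
   q3   q4  q1 
 * q4   q0  q3 
(> = start, * = accepting)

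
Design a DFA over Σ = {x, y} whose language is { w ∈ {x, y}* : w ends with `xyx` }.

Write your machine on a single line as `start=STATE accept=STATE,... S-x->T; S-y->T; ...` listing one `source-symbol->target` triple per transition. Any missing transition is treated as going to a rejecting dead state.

start=q0; accept=q3; q0-x->q1; q0-y->q0; q1-x->q1; q1-y->q2; q2-x->q3; q2-y->q0; q3-x->q1; q3-y->q2

Remember how much of `xyx` the current input suffix matches. State q0 means no match yet; q1 means the last symbol is `x`; q2 means the last 2 symbols are `xy`; q3 means the last 3 symbols are `xyx`. Only q3 accepts. On a mismatch, fall back to the longest proper suffix that is still a prefix of `xyx`.
        x   y  
>  q0   q1  q0 
   q1   q1  q2 
   q2   q3  q0 
 * q3   q1  q2 
(> = start, * = accepting)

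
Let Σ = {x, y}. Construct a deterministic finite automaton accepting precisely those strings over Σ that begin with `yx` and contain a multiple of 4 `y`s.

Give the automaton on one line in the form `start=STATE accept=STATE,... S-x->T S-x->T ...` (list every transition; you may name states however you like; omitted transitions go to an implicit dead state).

start=s0 accept=s6 s0-x->s1 s0-y->s2 s1-x->s1 s1-y->s1 s2-x->s3 s2-y->s1 s3-x->s3 s3-y->s4 s4-x->s4 s4-y->s5 s5-x->s5 s5-y->s6 s6-x->s6 s6-y->s3

Run two small machines in parallel and take their product. The first has 4 states tracking whether the input so far still matches the prefix `yx`; the second has 4 states tracking the count of `y`s modulo 4. A product state is a pair (one from each), accepting exactly when both do. Minimizing collapses redundant product states.
        x   y  
>  s0   s1  s2 
   s1   s1  s1 
   s2   s3  s1 
   s3   s3  s4 
   s4   s4  s5 
   s5   s5  s6 
 * s6   s6  s3 
(> = start, * = accepting)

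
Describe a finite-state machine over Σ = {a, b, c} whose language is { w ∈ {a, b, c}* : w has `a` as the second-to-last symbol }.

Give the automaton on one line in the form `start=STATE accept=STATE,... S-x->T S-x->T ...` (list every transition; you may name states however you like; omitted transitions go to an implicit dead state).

start=S0 accept=S4,S5,S6 S0-a->S1 S0-b->S2 S0-c->S3 S1-a->S4 S1-b->S5 S1-c->S6 S2-a->S7 S2-b->S8 S2-c->S9 S3-a->S10 S3-b->S11 S3-c->S12 S4-a->S4 S4-b->S5 S4-c->S6 S5-a->S7 S5-b->S8 S5-c->S9 S6-a->S10 S6-b->S11 S6-c->S12 S7-a->S4 S7-b->S5 S7-c->S6 S8-a->S7 S8-b->S8 S8-c->S9 S9-a->S10 S9-b->S11 S9-c->S12 S10-a->S4 S10-b->S5 S10-c->S6 S11-a->S7 S11-b->S8 S11-c->S9 S12-a->S10 S12-b->S11 S12-c->S12

A DFA must remember the last 2 symbols (since which symbol is second-to-last isn't known until the input ends). Use one state per possible window of the last ≤2 symbols; accept from those whose window starts with `a`.
13 states suffice.
          a    b    c  
>  S0     S1   S2   S3 
   S1     S4   S5   S6 
   S2     S7   S8   S9 
   S3    S10  S11  S12 
 * S4     S4   S5   S6 
 * S5     S7   S8   S9 
 * S6    S10  S11  S12 
   S7     S4   S5   S6 
   S8     S7   S8   S9 
   S9    S10  S11  S12 
   S10    S4   S5   S6 
   S11    S7   S8   S9 
   S12   S10  S11  S12 
(> = start, * = accepting)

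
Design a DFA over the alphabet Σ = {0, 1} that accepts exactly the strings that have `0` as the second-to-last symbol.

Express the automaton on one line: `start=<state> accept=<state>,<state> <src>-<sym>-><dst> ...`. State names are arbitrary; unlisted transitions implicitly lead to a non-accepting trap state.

Because acceptance depends on a position counted from the end, the machine has to buffer the most recent 2 symbols. Make each state the string of the last up-to-2 symbols read; on input `x` shift the window left and append `x`. Accept when the buffered window has length 2 and begins with `0`.
With 7 states:
        0   1  
>  q0   q1  q2 
   q1   q3  q4 
   q2   q5  q6 
 * q3   q3  q4 
 * q4   q5  q6 
   q5   q3  q4 
   q6   q5  q6 
(> = start, * = accepting)

start=q0 accept=q3,q4 q0-0->q1 q0-1->q2 q1-0->q3 q1-1->q4 q2-0->q5 q2-1->q6 q3-0->q3 q3-1->q4 q4-0->q5 q4-1->q6 q5-0->q3 q5-1->q4 q6-0->q5 q6-1->q6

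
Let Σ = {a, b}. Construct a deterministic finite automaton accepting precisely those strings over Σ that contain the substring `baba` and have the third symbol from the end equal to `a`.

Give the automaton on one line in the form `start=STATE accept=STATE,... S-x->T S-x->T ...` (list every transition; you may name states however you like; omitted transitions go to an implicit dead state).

Handle the two conditions separately and then intersect. The first has 5 states tracking whether and how much of `baba` has been seen; the second has 15 states tracking the last 3 symbols read. A product state is a pair (one from each), accepting exactly when both do. Equivalent product states are then merged.
12 states suffice.
          a    b  
>  q0     q0   q1 
   q1     q2   q1 
   q2     q0   q3 
   q3     q4   q1 
 * q4     q5   q6 
   q5     q7   q8 
   q6     q4   q9 
 * q7     q7   q8 
 * q8     q4   q9 
 * q9    q10  q11 
   q10    q5   q6 
   q11   q10  q11 
(> = start, * = accepting)

start=q0 accept=q4,q7,q8,q9 q0-a->q0 q0-b->q1 q1-a->q2 q1-b->q1 q2-a->q0 q2-b->q3 q3-a->q4 q3-b->q1 q4-a->q5 q4-b->q6 q5-a->q7 q5-b->q8 q6-a->q4 q6-b->q9 q7-a->q7 q7-b->q8 q8-a->q4 q8-b->q9 q9-a->q10 q9-b->q11 q10-a->q5 q10-b->q6 q11-a->q10 q11-b->q11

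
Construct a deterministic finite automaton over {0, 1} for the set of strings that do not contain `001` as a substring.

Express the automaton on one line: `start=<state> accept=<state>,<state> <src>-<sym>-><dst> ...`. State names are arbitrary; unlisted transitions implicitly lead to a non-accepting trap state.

start=s0 accept=s0,s1,s2 s0-0->s1 s0-1->s0 s1-0->s2 s1-1->s0 s2-0->s2 s2-1->s3 s3-0->s3 s3-1->s3

This is the complement of 'contains `001`'. Use the same substring-matching states — s0 through s3 holding how much of `001` has just been matched — but flip the accepting set: everything except the trap s3 accepts.
With 4 states:
        0   1  
>* s0   s1  s0 
 * s1   s2  s0 
 * s2   s2  s3 
   s3   s3  s3 
(> = start, * = accepting)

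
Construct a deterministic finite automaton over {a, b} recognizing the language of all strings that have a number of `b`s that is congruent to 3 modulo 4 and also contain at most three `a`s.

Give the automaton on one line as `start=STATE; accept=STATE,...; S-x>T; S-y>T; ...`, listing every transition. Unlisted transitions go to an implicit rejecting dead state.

Run two small machines in parallel and take their product. The first has 4 states tracking the count of `b`s modulo 4; the second has 5 states tracking the count of `a`s, saturating at 4. A product state is a pair (one from each), accepting exactly when both do.
With 20 states:
          a    b  
>  q0     q1   q2 
   q1     q3   q4 
   q2     q4   q5 
   q3     q6   q7 
   q4     q7   q8 
   q5     q8   q9 
   q6    q10  q11 
   q7    q11  q12 
   q8    q12  q13 
 * q9    q13   q0 
   q10   q10  q14 
   q11   q14  q15 
   q12   q15  q16 
 * q13   q16   q1 
   q14   q14  q17 
   q15   q17  q18 
 * q16   q18   q3 
   q17   q17  q19 
 * q18   q19   q6 
   q19   q19  q10 
(> = start, * = accepting)

start=q0; accept=q9,q13,q16,q18; q0-a>q1; q0-b>q2; q1-a>q3; q1-b>q4; q2-a>q4; q2-b>q5; q3-a>q6; q3-b>q7; q4-a>q7; q4-b>q8; q5-a>q8; q5-b>q9; q6-a>q10; q6-b>q11; q7-a>q11; q7-b>q12; q8-a>q12; q8-b>q13; q9-a>q13; q9-b>q0; q10-a>q10; q10-b>q14; q11-a>q14; q11-b>q15; q12-a>q15; q12-b>q16; q13-a>q16; q13-b>q1; q14-a>q14; q14-b>q17; q15-a>q17; q15-b>q18; q16-a>q18; q16-b>q3; q17-a>q17; q17-b>q19; q18-a>q19; q18-b>q6; q19-a>q19; q19-b>q10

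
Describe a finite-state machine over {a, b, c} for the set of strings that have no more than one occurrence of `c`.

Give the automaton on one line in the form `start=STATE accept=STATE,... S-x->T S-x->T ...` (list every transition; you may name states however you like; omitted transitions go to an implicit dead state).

start=q0 accept=q0,q1 q0-a->q0 q0-b->q0 q0-c->q1 q1-a->q1 q1-b->q1 q1-c->q2 q2-a->q2 q2-b->q2 q2-c->q2

Only the number of `c`s matters, and only up to 2. Make a chain q0 → q1 → q2 advanced by each `c` (with q2 absorbing); every other symbol self-loops. The accepting set is {q0, q1}.
With 3 states:
        a   b   c  
>* q0   q0  q0  q1 
 * q1   q1  q1  q2 
   q2   q2  q2  q2 
(> = start, * = accepting)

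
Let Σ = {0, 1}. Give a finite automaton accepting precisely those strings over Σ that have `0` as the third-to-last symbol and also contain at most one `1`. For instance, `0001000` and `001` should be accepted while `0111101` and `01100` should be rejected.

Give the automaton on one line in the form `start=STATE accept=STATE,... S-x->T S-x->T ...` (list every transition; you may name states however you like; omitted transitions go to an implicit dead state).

Build one automaton per condition and run them in lockstep. One (15 states) tracks the last 3 symbols read; the other (3 states) tracks the count of `1`s, saturating at 2. Each combined state is a pair, one component from each; accept when both components accept. Minimizing collapses redundant product states.
A 12-state machine:
          0    1  
>  q0     q1   q2 
   q1     q3   q4 
   q2     q5   q6 
   q3     q7   q8 
   q4     q9   q6 
   q5    q10   q6 
   q6     q6   q6 
 * q7     q7   q8 
 * q8     q9   q6 
 * q9    q10   q6 
   q10   q11   q6 
 * q11   q11   q6 
(> = start, * = accepting)

start=q0 accept=q7,q8,q9,q11 q0-0->q1 q0-1->q2 q1-0->q3 q1-1->q4 q2-0->q5 q2-1->q6 q3-0->q7 q3-1->q8 q4-0->q9 q4-1->q6 q5-0->q10 q5-1->q6 q6-0->q6 q6-1->q6 q7-0->q7 q7-1->q8 q8-0->q9 q8-1->q6 q9-0->q10 q9-1->q6 q10-0->q11 q10-1->q6 q11-0->q11 q11-1->q6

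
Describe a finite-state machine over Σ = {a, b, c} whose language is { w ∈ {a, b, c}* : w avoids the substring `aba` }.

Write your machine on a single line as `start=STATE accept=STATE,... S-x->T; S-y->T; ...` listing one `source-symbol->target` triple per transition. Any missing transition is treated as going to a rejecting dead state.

This is the complement of 'contains `aba`'. Use the same substring-matching states — s0 through s3 holding how much of `aba` has just been matched — but flip the accepting set: everything except the trap s3 accepts.
A 4-state machine:
        a   b   c  
>* s0   s1  s0  s0 
 * s1   s1  s2  s0 
 * s2   s3  s0  s0 
   s3   s3  s3  s3 
(> = start, * = accepting)

start=s0; accept=s0,s1,s2; s0-a->s1; s0-b->s0; s0-c->s0; s1-a->s1; s1-b->s2; s1-c->s0; s2-a->s3; s2-b->s0; s2-c->s0; s3-a->s3; s3-b->s3; s3-c->s3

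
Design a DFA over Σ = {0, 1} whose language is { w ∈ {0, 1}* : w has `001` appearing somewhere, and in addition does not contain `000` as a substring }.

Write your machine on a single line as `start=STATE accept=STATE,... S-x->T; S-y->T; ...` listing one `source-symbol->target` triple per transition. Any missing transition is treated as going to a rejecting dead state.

start=A; accept=E,F,G; A-0->B; A-1->A; B-0->C; B-1->A; C-0->D; C-1->E; D-0->D; D-1->D; E-0->F; E-1->E; F-0->G; F-1->E; G-0->D; G-1->E

Run two small machines in parallel and take their product. The first has 4 states tracking whether and how much of `001` has been seen; the second has 4 states tracking partial matches of the forbidden pattern `000`. A product state is a pair (one from each), accepting exactly when both do. After merging equivalent states the machine shrinks.
A 7-state machine:
       0  1 
>  A   B  A 
   B   C  A 
   C   D  E 
   D   D  D 
 * E   F  E 
 * F   G  E 
 * G   D  E 
(> = start, * = accepting)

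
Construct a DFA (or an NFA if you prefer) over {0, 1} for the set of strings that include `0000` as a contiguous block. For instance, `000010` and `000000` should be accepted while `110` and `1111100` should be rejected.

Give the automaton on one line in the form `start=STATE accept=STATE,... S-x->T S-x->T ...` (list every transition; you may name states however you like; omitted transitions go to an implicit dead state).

start=S0 accept=S4 S0-0->S1 S0-1->S0 S1-0->S2 S1-1->S0 S2-0->S3 S2-1->S0 S3-0->S4 S3-1->S0 S4-0->S4 S4-1->S4

Track how much of `0000` has been matched so far: state S0 is no progress, S4 is the absorbing accept state reached once `0000` has occurred. Intermediate states record partial matches; on a mismatch, fall back to the longest reusable overlap.
5 states suffice.
        0   1  
>  S0   S1  S0 
   S1   S2  S0 
   S2   S3  S0 
   S3   S4  S0 
 * S4   S4  S4 
(> = start, * = accepting)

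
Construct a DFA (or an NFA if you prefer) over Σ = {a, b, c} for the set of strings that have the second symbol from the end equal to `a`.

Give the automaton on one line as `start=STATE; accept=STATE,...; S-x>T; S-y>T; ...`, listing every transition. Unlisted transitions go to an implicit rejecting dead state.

start=q0; accept=q4,q5,q6; q0-a>q1; q0-b>q2; q0-c>q3; q1-a>q4; q1-b>q5; q1-c>q6; q2-a>q7; q2-b>q8; q2-c>q9; q3-a>q10; q3-b>q11; q3-c>q12; q4-a>q4; q4-b>q5; q4-c>q6; q5-a>q7; q5-b>q8; q5-c>q9; q6-a>q10; q6-b>q11; q6-c>q12; q7-a>q4; q7-b>q5; q7-c>q6; q8-a>q7; q8-b>q8; q8-c>q9; q9-a>q10; q9-b>q11; q9-c>q12; q10-a>q4; q10-b>q5; q10-c>q6; q11-a>q7; q11-b>q8; q11-c>q9; q12-a>q10; q12-b>q11; q12-c>q12

Because acceptance depends on a position counted from the end, the machine has to buffer the most recent 2 symbols. Make each state the string of the last up-to-2 symbols read; on input `x` shift the window left and append `x`. Accept when the buffered window has length 2 and begins with `a`.
          a    b    c  
>  q0     q1   q2   q3 
   q1     q4   q5   q6 
   q2     q7   q8   q9 
   q3    q10  q11  q12 
 * q4     q4   q5   q6 
 * q5     q7   q8   q9 
 * q6    q10  q11  q12 
   q7     q4   q5   q6 
   q8     q7   q8   q9 
   q9    q10  q11  q12 
   q10    q4   q5   q6 
   q11    q7   q8   q9 
   q12   q10  q11  q12 
(> = start, * = accepting)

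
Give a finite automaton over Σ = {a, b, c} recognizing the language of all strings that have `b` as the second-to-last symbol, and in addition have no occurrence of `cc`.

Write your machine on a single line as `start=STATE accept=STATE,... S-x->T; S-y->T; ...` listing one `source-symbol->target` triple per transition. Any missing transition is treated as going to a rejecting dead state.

Build one automaton per condition and run them in lockstep. The first has 13 states tracking the last 2 symbols read; the second has 3 states tracking partial matches of the forbidden pattern `cc`. A product state is a pair (one from each), accepting exactly when both do.
21 states suffice.
          a    b    c  
>  S0     S1   S2   S3 
   S1     S4   S5   S6 
   S2     S7   S8   S9 
   S3    S10  S11  S12 
   S4     S4   S5   S6 
   S5     S7   S8   S9 
   S6    S10  S11  S12 
 * S7     S4   S5   S6 
 * S8     S7   S8   S9 
 * S9    S10  S11  S12 
   S10    S4   S5   S6 
   S11    S7   S8   S9 
   S12   S13  S14  S12 
   S13   S15  S16  S17 
   S14   S18  S19  S20 
   S15   S15  S16  S17 
   S16   S18  S19  S20 
   S17   S13  S14  S12 
   S18   S15  S16  S17 
   S19   S18  S19  S20 
   S20   S13  S14  S12 
(> = start, * = accepting)

start=S0; accept=S7,S8,S9; S0-a->S1; S0-b->S2; S0-c->S3; S1-a->S4; S1-b->S5; S1-c->S6; S2-a->S7; S2-b->S8; S2-c->S9; S3-a->S10; S3-b->S11; S3-c->S12; S4-a->S4; S4-b->S5; S4-c->S6; S5-a->S7; S5-b->S8; S5-c->S9; S6-a->S10; S6-b->S11; S6-c->S12; S7-a->S4; S7-b->S5; S7-c->S6; S8-a->S7; S8-b->S8; S8-c->S9; S9-a->S10; S9-b->S11; S9-c->S12; S10-a->S4; S10-b->S5; S10-c->S6; S11-a->S7; S11-b->S8; S11-c->S9; S12-a->S13; S12-b->S14; S12-c->S12; S13-a->S15; S13-b->S16; S13-c->S17; S14-a->S18; S14-b->S19; S14-c->S20; S15-a->S15; S15-b->S16; S15-c->S17; S16-a->S18; S16-b->S19; S16-c->S20; S17-a->S13; S17-b->S14; S17-c->S12; S18-a->S15; S18-b->S16; S18-c->S17; S19-a->S18; S19-b->S19; S19-c->S20; S20-a->S13; S20-b->S14; S20-c->S12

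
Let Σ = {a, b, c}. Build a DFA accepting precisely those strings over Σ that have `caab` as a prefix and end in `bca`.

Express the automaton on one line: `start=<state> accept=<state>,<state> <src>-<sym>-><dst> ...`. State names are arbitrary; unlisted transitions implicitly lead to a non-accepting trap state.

start=s0 accept=s11 s0-a->s1 s0-b->s2 s0-c->s3 s1-a->s1 s1-b->s2 s1-c->s1 s2-a->s1 s2-b->s2 s2-c->s4 s3-a->s5 s3-b->s2 s3-c->s1 s4-a->s6 s4-b->s2 s4-c->s1 s5-a->s7 s5-b->s2 s5-c->s1 s6-a->s1 s6-b->s2 s6-c->s1 s7-a->s1 s7-b->s8 s7-c->s1 s8-a->s9 s8-b->s8 s8-c->s10 s9-a->s9 s9-b->s8 s9-c->s9 s10-a->s11 s10-b->s8 s10-c->s9 s11-a->s9 s11-b->s8 s11-c->s9

Run two small machines in parallel and take their product. One (6 states) tracks whether the input so far still matches the prefix `caab`; the other (4 states) tracks how much of the suffix `bca` has currently been matched. Each combined state is a pair, one component from each; accept when both components accept.
12 states suffice.
          a    b    c  
>  s0     s1   s2   s3 
   s1     s1   s2   s1 
   s2     s1   s2   s4 
   s3     s5   s2   s1 
   s4     s6   s2   s1 
   s5     s7   s2   s1 
   s6     s1   s2   s1 
   s7     s1   s8   s1 
   s8     s9   s8  s10 
   s9     s9   s8   s9 
   s10   s11   s8   s9 
 * s11    s9   s8   s9 
(> = start, * = accepting)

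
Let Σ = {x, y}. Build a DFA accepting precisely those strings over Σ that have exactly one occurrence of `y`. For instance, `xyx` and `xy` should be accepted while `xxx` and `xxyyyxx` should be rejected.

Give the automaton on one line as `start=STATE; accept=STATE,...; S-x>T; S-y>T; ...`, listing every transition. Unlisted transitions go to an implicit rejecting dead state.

Count `y`s, saturating at 2: state A means no `y` yet, B means one `y` seen, C means more than one. Each `y` increments (capped at C); other symbols loop. Accept from {B}.
       x  y 
>  A   A  B 
 * B   B  C 
   C   C  C 
(> = start, * = accepting)

start=A; accept=B; A-x>A; A-y>B; B-x>B; B-y>C; C-x>C; C-y>C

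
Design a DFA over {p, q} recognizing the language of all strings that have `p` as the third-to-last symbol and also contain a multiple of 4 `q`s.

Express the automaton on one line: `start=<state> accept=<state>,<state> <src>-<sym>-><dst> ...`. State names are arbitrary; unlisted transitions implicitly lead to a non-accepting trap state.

Handle the two conditions separately and then intersect. One (15 states) tracks the last 3 symbols read; the other (4 states) tracks the count of `q`s modulo 4. Each combined state is a pair, one component from each; accept when both components accept. Equivalent product states are then merged.
A 15-state machine:
       p  q 
>  A   B  C 
   B   D  C 
   C   C  E 
   D   F  C 
   E   G  H 
 * F   F  C 
   G   G  I 
   H   J  A 
   I   J  K 
   J   L  M 
 * K   B  C 
   L   L  N 
   M   O  C 
 * N   O  C 
 * O   D  C 
(> = start, * = accepting)

start=A accept=F,K,N,O A-p->B A-q->C B-p->D B-q->C C-p->C C-q->E D-p->F D-q->C E-p->G E-q->H F-p->F F-q->C G-p->G G-q->I H-p->J H-q->A I-p->J I-q->K J-p->L J-q->M K-p->B K-q->C L-p->L L-q->N M-p->O M-q->C N-p->O N-q->C O-p->D O-q->C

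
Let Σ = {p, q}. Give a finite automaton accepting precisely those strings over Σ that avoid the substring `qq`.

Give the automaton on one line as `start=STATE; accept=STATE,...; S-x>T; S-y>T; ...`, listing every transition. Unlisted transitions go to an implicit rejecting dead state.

Track partial matches of the forbidden pattern `qq`. State S2 is a dead state reached once `qq` has occurred; every other state accepts. S0 means no part of `qq` is currently matched.
With 3 states:
        p   q  
>* S0   S0  S1 
 * S1   S0  S2 
   S2   S2  S2 
(> = start, * = accepting)

start=S0; accept=S0,S1; S0-p>S0; S0-q>S1; S1-p>S0; S1-q>S2; S2-p>S2; S2-q>S2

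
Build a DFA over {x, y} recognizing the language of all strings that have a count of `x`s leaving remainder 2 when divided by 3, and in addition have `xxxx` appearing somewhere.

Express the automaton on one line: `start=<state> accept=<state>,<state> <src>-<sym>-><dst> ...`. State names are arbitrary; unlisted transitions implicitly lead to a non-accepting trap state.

Run two small machines in parallel and take their product. The first has 3 states tracking the count of `x`s modulo 3; the second has 5 states tracking whether and how much of `xxxx` has been seen. A product state is a pair (one from each), accepting exactly when both do.
          x    y  
>  S0     S1   S0 
   S1     S2   S3 
   S2     S4   S5 
   S3     S6   S3 
   S4     S7   S0 
   S5     S8   S5 
   S6     S9   S5 
   S7    S10   S7 
   S8    S11   S0 
   S9    S12   S0 
 * S10   S13  S10 
   S11   S14   S3 
   S12   S10   S3 
   S13    S7  S13 
   S14   S13   S5 
(> = start, * = accepting)

start=S0 accept=S10 S0-x->S1 S0-y->S0 S1-x->S2 S1-y->S3 S2-x->S4 S2-y->S5 S3-x->S6 S3-y->S3 S4-x->S7 S4-y->S0 S5-x->S8 S5-y->S5 S6-x->S9 S6-y->S5 S7-x->S10 S7-y->S7 S8-x->S11 S8-y->S0 S9-x->S12 S9-y->S0 S10-x->S13 S10-y->S10 S11-x->S14 S11-y->S3 S12-x->S10 S12-y->S3 S13-x->S7 S13-y->S13 S14-x->S13 S14-y->S5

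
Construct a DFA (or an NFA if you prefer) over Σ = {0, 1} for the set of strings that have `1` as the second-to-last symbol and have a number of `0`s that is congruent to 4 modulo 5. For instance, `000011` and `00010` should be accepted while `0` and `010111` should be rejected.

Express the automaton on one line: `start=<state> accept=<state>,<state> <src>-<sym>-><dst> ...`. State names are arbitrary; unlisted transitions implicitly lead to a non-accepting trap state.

Handle the two conditions separately and then intersect. One (7 states) tracks the last 2 symbols read; the other (5 states) tracks the count of `0`s modulo 5. Each combined state is a pair, one component from each; accept when both components accept. Minimizing collapses redundant product states.
9 states suffice.
       0  1 
>  A   B  A 
   B   C  B 
   C   D  C 
   D   E  F 
   E   A  G 
   F   H  F 
   G   A  I 
 * H   A  G 
 * I   A  I 
(> = start, * = accepting)

start=A accept=H,I A-0->B A-1->A B-0->C B-1->B C-0->D C-1->C D-0->E D-1->F E-0->A E-1->G F-0->H F-1->F G-0->A G-1->I H-0->A H-1->G I-0->A I-1->I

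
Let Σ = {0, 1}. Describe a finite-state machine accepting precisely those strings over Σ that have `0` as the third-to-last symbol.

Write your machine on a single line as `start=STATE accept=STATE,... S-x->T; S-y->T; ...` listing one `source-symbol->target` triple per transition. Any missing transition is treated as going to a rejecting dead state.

start=q0; accept=q7,q8,q9,q10; q0-0->q1; q0-1->q2; q1-0->q3; q1-1->q4; q2-0->q5; q2-1->q6; q3-0->q7; q3-1->q8; q4-0->q9; q4-1->q10; q5-0->q11; q5-1->q12; q6-0->q13; q6-1->q14; q7-0->q7; q7-1->q8; q8-0->q9; q8-1->q10; q9-0->q11; q9-1->q12; q10-0->q13; q10-1->q14; q11-0->q7; q11-1->q8; q12-0->q9; q12-1->q10; q13-0->q11; q13-1->q12; q14-0->q13; q14-1->q14

Because acceptance depends on a position counted from the end, the machine has to buffer the most recent 3 symbols. Make each state the string of the last up-to-3 symbols read; on input `x` shift the window left and append `x`. Accept when the buffered window has length 3 and begins with `0`.
          0    1  
>  q0     q1   q2 
   q1     q3   q4 
   q2     q5   q6 
   q3     q7   q8 
   q4     q9  q10 
   q5    q11  q12 
   q6    q13  q14 
 * q7     q7   q8 
 * q8     q9  q10 
 * q9    q11  q12 
 * q10   q13  q14 
   q11    q7   q8 
   q12    q9  q10 
   q13   q11  q12 
   q14   q13  q14 
(> = start, * = accepting)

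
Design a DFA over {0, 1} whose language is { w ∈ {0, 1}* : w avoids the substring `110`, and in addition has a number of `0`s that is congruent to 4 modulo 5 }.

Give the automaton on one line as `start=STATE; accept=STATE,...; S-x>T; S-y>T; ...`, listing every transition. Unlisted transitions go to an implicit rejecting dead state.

start=A; accept=K,O,R; A-0>B; A-1>C; B-0>D; B-1>E; C-0>B; C-1>F; D-0>G; D-1>H; E-0>D; E-1>I; F-0>J; F-1>F; G-0>K; G-1>L; H-0>G; H-1>M; I-0>N; I-1>I; J-0>N; J-1>J; K-0>A; K-1>O; L-0>K; L-1>P; M-0>Q; M-1>M; N-0>Q; N-1>N; O-0>A; O-1>R; P-0>S; P-1>P; Q-0>S; Q-1>Q; R-0>T; R-1>R; S-0>T; S-1>S; T-0>J; T-1>T

Build one automaton per condition and run them in lockstep. The first has 4 states tracking partial matches of the forbidden pattern `110`; the second has 5 states tracking the count of `0`s modulo 5. A product state is a pair (one from each), accepting exactly when both do.
A 20-state machine:
       0  1 
>  A   B  C 
   B   D  E 
   C   B  F 
   D   G  H 
   E   D  I 
   F   J  F 
   G   K  L 
   H   G  M 
   I   N  I 
   J   N  J 
 * K   A  O 
   L   K  P 
   M   Q  M 
   N   Q  N 
 * O   A  R 
   P   S  P 
   Q   S  Q 
 * R   T  R 
   S   T  S 
   T   J  T 
(> = start, * = accepting)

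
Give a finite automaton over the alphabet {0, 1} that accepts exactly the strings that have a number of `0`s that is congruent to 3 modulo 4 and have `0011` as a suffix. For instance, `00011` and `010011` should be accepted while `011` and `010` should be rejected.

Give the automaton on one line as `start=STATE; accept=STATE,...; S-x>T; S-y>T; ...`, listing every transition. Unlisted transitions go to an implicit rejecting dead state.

Handle the two conditions separately and then intersect. One (4 states) tracks the count of `0`s modulo 4; the other (5 states) tracks how much of the suffix `0011` has currently been matched. Each combined state is a pair, one component from each; accept when both components accept.
With 20 states:
          0    1  
>  q0     q1   q0 
   q1     q2   q3 
   q2     q4   q5 
   q3     q6   q3 
   q4     q7   q8 
   q5     q9  q10 
   q6     q4  q11 
   q7    q12  q13 
   q8    q14  q15 
   q9     q7  q16 
   q10    q9  q11 
   q11    q9  q11 
   q12    q2  q17 
   q13    q1  q18 
   q14   q12   q0 
 * q15   q14  q16 
   q16   q14  q16 
   q17    q6  q19 
   q18    q1   q0 
   q19    q6   q3 
(> = start, * = accepting)

start=q0; accept=q15; q0-0>q1; q0-1>q0; q1-0>q2; q1-1>q3; q2-0>q4; q2-1>q5; q3-0>q6; q3-1>q3; q4-0>q7; q4-1>q8; q5-0>q9; q5-1>q10; q6-0>q4; q6-1>q11; q7-0>q12; q7-1>q13; q8-0>q14; q8-1>q15; q9-0>q7; q9-1>q16; q10-0>q9; q10-1>q11; q11-0>q9; q11-1>q11; q12-0>q2; q12-1>q17; q13-0>q1; q13-1>q18; q14-0>q12; q14-1>q0; q15-0>q14; q15-1>q16; q16-0>q14; q16-1>q16; q17-0>q6; q17-1>q19; q18-0>q1; q18-1>q0; q19-0>q6; q19-1>q3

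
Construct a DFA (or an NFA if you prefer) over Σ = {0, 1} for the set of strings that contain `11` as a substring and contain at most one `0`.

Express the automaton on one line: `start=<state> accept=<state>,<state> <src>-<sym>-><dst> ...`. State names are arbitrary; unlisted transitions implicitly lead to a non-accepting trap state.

start=S0 accept=S5,S6 S0-0->S1 S0-1->S2 S1-0->S3 S1-1->S4 S2-0->S1 S2-1->S5 S3-0->S3 S3-1->S3 S4-0->S3 S4-1->S6 S5-0->S6 S5-1->S5 S6-0->S3 S6-1->S6

Handle the two conditions separately and then intersect. One (3 states) tracks whether and how much of `11` has been seen; the other (3 states) tracks the count of `0`s, saturating at 2. Each combined state is a pair, one component from each; accept when both components accept. After merging equivalent states the machine shrinks.
7 states suffice.
        0   1  
>  S0   S1  S2 
   S1   S3  S4 
   S2   S1  S5 
   S3   S3  S3 
   S4   S3  S6 
 * S5   S6  S5 
 * S6   S3  S6 
(> = start, * = accepting)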